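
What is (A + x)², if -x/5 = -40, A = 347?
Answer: 299209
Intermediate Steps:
x = 200 (x = -5*(-40) = 200)
(A + x)² = (347 + 200)² = 547² = 299209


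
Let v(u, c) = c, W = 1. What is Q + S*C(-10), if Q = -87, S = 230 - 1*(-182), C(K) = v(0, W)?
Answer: 325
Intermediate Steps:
C(K) = 1
S = 412 (S = 230 + 182 = 412)
Q + S*C(-10) = -87 + 412*1 = -87 + 412 = 325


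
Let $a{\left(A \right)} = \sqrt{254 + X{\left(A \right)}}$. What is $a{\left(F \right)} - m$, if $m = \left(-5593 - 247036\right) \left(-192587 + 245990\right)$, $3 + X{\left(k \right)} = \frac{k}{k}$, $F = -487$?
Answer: $13491146487 + 6 \sqrt{7} \approx 1.3491 \cdot 10^{10}$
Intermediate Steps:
$X{\left(k \right)} = -2$ ($X{\left(k \right)} = -3 + \frac{k}{k} = -3 + 1 = -2$)
$a{\left(A \right)} = 6 \sqrt{7}$ ($a{\left(A \right)} = \sqrt{254 - 2} = \sqrt{252} = 6 \sqrt{7}$)
$m = -13491146487$ ($m = \left(-252629\right) 53403 = -13491146487$)
$a{\left(F \right)} - m = 6 \sqrt{7} - -13491146487 = 6 \sqrt{7} + 13491146487 = 13491146487 + 6 \sqrt{7}$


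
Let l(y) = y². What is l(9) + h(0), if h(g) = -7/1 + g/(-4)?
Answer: 74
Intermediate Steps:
h(g) = -7 - g/4 (h(g) = -7*1 + g*(-¼) = -7 - g/4)
l(9) + h(0) = 9² + (-7 - ¼*0) = 81 + (-7 + 0) = 81 - 7 = 74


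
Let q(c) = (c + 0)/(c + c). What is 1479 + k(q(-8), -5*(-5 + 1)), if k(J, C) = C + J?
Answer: 2999/2 ≈ 1499.5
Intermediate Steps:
q(c) = ½ (q(c) = c/((2*c)) = c*(1/(2*c)) = ½)
1479 + k(q(-8), -5*(-5 + 1)) = 1479 + (-5*(-5 + 1) + ½) = 1479 + (-5*(-4) + ½) = 1479 + (20 + ½) = 1479 + 41/2 = 2999/2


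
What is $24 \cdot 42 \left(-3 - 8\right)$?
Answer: $-11088$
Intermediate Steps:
$24 \cdot 42 \left(-3 - 8\right) = 1008 \left(-3 - 8\right) = 1008 \left(-11\right) = -11088$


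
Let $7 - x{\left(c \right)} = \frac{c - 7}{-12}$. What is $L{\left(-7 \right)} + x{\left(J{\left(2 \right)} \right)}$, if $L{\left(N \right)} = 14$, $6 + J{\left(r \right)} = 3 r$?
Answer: $\frac{245}{12} \approx 20.417$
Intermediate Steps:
$J{\left(r \right)} = -6 + 3 r$
$x{\left(c \right)} = \frac{77}{12} + \frac{c}{12}$ ($x{\left(c \right)} = 7 - \frac{c - 7}{-12} = 7 - \left(c - 7\right) \left(- \frac{1}{12}\right) = 7 - \left(-7 + c\right) \left(- \frac{1}{12}\right) = 7 - \left(\frac{7}{12} - \frac{c}{12}\right) = 7 + \left(- \frac{7}{12} + \frac{c}{12}\right) = \frac{77}{12} + \frac{c}{12}$)
$L{\left(-7 \right)} + x{\left(J{\left(2 \right)} \right)} = 14 + \left(\frac{77}{12} + \frac{-6 + 3 \cdot 2}{12}\right) = 14 + \left(\frac{77}{12} + \frac{-6 + 6}{12}\right) = 14 + \left(\frac{77}{12} + \frac{1}{12} \cdot 0\right) = 14 + \left(\frac{77}{12} + 0\right) = 14 + \frac{77}{12} = \frac{245}{12}$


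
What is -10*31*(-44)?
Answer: 13640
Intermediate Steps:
-10*31*(-44) = -310*(-44) = 13640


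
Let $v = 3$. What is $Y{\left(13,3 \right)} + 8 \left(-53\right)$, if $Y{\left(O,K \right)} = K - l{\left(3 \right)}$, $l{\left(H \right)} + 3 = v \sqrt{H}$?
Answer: $-418 - 3 \sqrt{3} \approx -423.2$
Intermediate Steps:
$l{\left(H \right)} = -3 + 3 \sqrt{H}$
$Y{\left(O,K \right)} = 3 + K - 3 \sqrt{3}$ ($Y{\left(O,K \right)} = K - \left(-3 + 3 \sqrt{3}\right) = K + \left(3 - 3 \sqrt{3}\right) = 3 + K - 3 \sqrt{3}$)
$Y{\left(13,3 \right)} + 8 \left(-53\right) = \left(3 + 3 - 3 \sqrt{3}\right) + 8 \left(-53\right) = \left(6 - 3 \sqrt{3}\right) - 424 = -418 - 3 \sqrt{3}$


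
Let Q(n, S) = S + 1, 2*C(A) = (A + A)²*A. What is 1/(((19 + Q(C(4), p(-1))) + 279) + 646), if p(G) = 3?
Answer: 1/948 ≈ 0.0010549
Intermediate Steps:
C(A) = 2*A³ (C(A) = ((A + A)²*A)/2 = ((2*A)²*A)/2 = ((4*A²)*A)/2 = (4*A³)/2 = 2*A³)
Q(n, S) = 1 + S
1/(((19 + Q(C(4), p(-1))) + 279) + 646) = 1/(((19 + (1 + 3)) + 279) + 646) = 1/(((19 + 4) + 279) + 646) = 1/((23 + 279) + 646) = 1/(302 + 646) = 1/948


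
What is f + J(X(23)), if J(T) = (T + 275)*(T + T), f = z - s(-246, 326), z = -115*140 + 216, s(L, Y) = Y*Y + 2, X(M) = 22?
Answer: -109094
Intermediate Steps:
s(L, Y) = 2 + Y² (s(L, Y) = Y² + 2 = 2 + Y²)
z = -15884 (z = -16100 + 216 = -15884)
f = -122162 (f = -15884 - (2 + 326²) = -15884 - (2 + 106276) = -15884 - 1*106278 = -15884 - 106278 = -122162)
J(T) = 2*T*(275 + T) (J(T) = (275 + T)*(2*T) = 2*T*(275 + T))
f + J(X(23)) = -122162 + 2*22*(275 + 22) = -122162 + 2*22*297 = -122162 + 13068 = -109094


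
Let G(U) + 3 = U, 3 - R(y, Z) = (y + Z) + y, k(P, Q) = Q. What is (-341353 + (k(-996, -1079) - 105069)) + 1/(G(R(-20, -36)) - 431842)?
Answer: -193215716767/431766 ≈ -4.4750e+5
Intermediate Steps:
R(y, Z) = 3 - Z - 2*y (R(y, Z) = 3 - ((y + Z) + y) = 3 - ((Z + y) + y) = 3 - (Z + 2*y) = 3 + (-Z - 2*y) = 3 - Z - 2*y)
G(U) = -3 + U
(-341353 + (k(-996, -1079) - 105069)) + 1/(G(R(-20, -36)) - 431842) = (-341353 + (-1079 - 105069)) + 1/((-3 + (3 - 1*(-36) - 2*(-20))) - 431842) = (-341353 - 106148) + 1/((-3 + (3 + 36 + 40)) - 431842) = -447501 + 1/((-3 + 79) - 431842) = -447501 + 1/(76 - 431842) = -447501 + 1/(-431766) = -447501 - 1/431766 = -193215716767/431766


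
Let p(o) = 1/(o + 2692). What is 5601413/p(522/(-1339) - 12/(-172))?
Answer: 868100573122115/57577 ≈ 1.5077e+10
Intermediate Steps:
p(o) = 1/(2692 + o)
5601413/p(522/(-1339) - 12/(-172)) = 5601413/(1/(2692 + (522/(-1339) - 12/(-172)))) = 5601413/(1/(2692 + (522*(-1/1339) - 12*(-1/172)))) = 5601413/(1/(2692 + (-522/1339 + 3/43))) = 5601413/(1/(2692 - 18429/57577)) = 5601413/(1/(154978855/57577)) = 5601413/(57577/154978855) = 5601413*(154978855/57577) = 868100573122115/57577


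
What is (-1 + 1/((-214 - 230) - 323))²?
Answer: 589824/588289 ≈ 1.0026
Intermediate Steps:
(-1 + 1/((-214 - 230) - 323))² = (-1 + 1/(-444 - 323))² = (-1 + 1/(-767))² = (-1 - 1/767)² = (-768/767)² = 589824/588289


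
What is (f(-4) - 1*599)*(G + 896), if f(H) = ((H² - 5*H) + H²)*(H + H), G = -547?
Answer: -354235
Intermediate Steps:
f(H) = 2*H*(-5*H + 2*H²) (f(H) = (-5*H + 2*H²)*(2*H) = 2*H*(-5*H + 2*H²))
(f(-4) - 1*599)*(G + 896) = ((-4)²*(-10 + 4*(-4)) - 1*599)*(-547 + 896) = (16*(-10 - 16) - 599)*349 = (16*(-26) - 599)*349 = (-416 - 599)*349 = -1015*349 = -354235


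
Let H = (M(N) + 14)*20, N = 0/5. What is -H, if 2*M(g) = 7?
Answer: -350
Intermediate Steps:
N = 0 (N = 0*(⅕) = 0)
M(g) = 7/2 (M(g) = (½)*7 = 7/2)
H = 350 (H = (7/2 + 14)*20 = (35/2)*20 = 350)
-H = -1*350 = -350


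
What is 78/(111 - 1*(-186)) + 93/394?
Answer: 19451/39006 ≈ 0.49867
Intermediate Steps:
78/(111 - 1*(-186)) + 93/394 = 78/(111 + 186) + 93*(1/394) = 78/297 + 93/394 = 78*(1/297) + 93/394 = 26/99 + 93/394 = 19451/39006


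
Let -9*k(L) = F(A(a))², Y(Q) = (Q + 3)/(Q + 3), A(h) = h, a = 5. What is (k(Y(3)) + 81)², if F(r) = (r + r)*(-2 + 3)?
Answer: 395641/81 ≈ 4884.5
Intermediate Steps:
F(r) = 2*r (F(r) = (2*r)*1 = 2*r)
Y(Q) = 1 (Y(Q) = (3 + Q)/(3 + Q) = 1)
k(L) = -100/9 (k(L) = -(2*5)²/9 = -⅑*10² = -⅑*100 = -100/9)
(k(Y(3)) + 81)² = (-100/9 + 81)² = (629/9)² = 395641/81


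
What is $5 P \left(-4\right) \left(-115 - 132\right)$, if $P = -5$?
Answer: $-24700$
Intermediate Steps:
$5 P \left(-4\right) \left(-115 - 132\right) = 5 \left(-5\right) \left(-4\right) \left(-115 - 132\right) = \left(-25\right) \left(-4\right) \left(-247\right) = 100 \left(-247\right) = -24700$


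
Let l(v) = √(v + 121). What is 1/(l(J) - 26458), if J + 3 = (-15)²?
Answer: -26458/700025421 - 7*√7/700025421 ≈ -3.7822e-5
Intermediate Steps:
J = 222 (J = -3 + (-15)² = -3 + 225 = 222)
l(v) = √(121 + v)
1/(l(J) - 26458) = 1/(√(121 + 222) - 26458) = 1/(√343 - 26458) = 1/(7*√7 - 26458) = 1/(-26458 + 7*√7)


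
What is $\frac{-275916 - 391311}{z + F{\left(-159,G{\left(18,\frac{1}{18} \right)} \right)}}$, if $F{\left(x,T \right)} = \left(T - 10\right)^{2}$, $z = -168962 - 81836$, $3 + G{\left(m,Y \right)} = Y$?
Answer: $\frac{216181548}{81204263} \approx 2.6622$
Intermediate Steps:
$G{\left(m,Y \right)} = -3 + Y$
$z = -250798$
$F{\left(x,T \right)} = \left(-10 + T\right)^{2}$
$\frac{-275916 - 391311}{z + F{\left(-159,G{\left(18,\frac{1}{18} \right)} \right)}} = \frac{-275916 - 391311}{-250798 + \left(-10 - \left(3 - \frac{1}{18}\right)\right)^{2}} = - \frac{667227}{-250798 + \left(-10 + \left(-3 + \frac{1}{18}\right)\right)^{2}} = - \frac{667227}{-250798 + \left(-10 - \frac{53}{18}\right)^{2}} = - \frac{667227}{-250798 + \left(- \frac{233}{18}\right)^{2}} = - \frac{667227}{-250798 + \frac{54289}{324}} = - \frac{667227}{- \frac{81204263}{324}} = \left(-667227\right) \left(- \frac{324}{81204263}\right) = \frac{216181548}{81204263}$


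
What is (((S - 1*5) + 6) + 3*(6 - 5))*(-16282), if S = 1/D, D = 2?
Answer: -73269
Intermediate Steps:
S = ½ (S = 1/2 = ½ ≈ 0.50000)
(((S - 1*5) + 6) + 3*(6 - 5))*(-16282) = (((½ - 1*5) + 6) + 3*(6 - 5))*(-16282) = (((½ - 5) + 6) + 3*1)*(-16282) = ((-9/2 + 6) + 3)*(-16282) = (3/2 + 3)*(-16282) = (9/2)*(-16282) = -73269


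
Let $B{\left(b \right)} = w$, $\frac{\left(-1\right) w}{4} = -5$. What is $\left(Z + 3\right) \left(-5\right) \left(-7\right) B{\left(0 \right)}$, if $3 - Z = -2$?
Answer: $5600$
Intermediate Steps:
$Z = 5$ ($Z = 3 - -2 = 3 + 2 = 5$)
$w = 20$ ($w = \left(-4\right) \left(-5\right) = 20$)
$B{\left(b \right)} = 20$
$\left(Z + 3\right) \left(-5\right) \left(-7\right) B{\left(0 \right)} = \left(5 + 3\right) \left(-5\right) \left(-7\right) 20 = 8 \left(-5\right) \left(-7\right) 20 = \left(-40\right) \left(-7\right) 20 = 280 \cdot 20 = 5600$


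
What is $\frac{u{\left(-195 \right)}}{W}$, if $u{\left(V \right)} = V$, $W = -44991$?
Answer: $\frac{65}{14997} \approx 0.0043342$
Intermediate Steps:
$\frac{u{\left(-195 \right)}}{W} = - \frac{195}{-44991} = \left(-195\right) \left(- \frac{1}{44991}\right) = \frac{65}{14997}$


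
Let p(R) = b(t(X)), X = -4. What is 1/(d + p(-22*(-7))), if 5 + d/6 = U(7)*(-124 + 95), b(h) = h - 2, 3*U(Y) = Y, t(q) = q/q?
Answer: -1/437 ≈ -0.0022883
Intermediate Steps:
t(q) = 1
U(Y) = Y/3
b(h) = -2 + h
d = -436 (d = -30 + 6*(((⅓)*7)*(-124 + 95)) = -30 + 6*((7/3)*(-29)) = -30 + 6*(-203/3) = -30 - 406 = -436)
p(R) = -1 (p(R) = -2 + 1 = -1)
1/(d + p(-22*(-7))) = 1/(-436 - 1) = 1/(-437) = -1/437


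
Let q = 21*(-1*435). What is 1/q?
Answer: -1/9135 ≈ -0.00010947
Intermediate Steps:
q = -9135 (q = 21*(-435) = -9135)
1/q = 1/(-9135) = -1/9135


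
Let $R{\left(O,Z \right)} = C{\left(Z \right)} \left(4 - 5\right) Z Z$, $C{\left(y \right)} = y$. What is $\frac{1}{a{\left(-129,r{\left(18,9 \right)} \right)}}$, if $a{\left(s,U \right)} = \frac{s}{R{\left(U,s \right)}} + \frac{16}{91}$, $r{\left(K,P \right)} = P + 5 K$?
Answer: $\frac{1514331}{266165} \approx 5.6894$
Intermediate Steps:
$R{\left(O,Z \right)} = - Z^{3}$ ($R{\left(O,Z \right)} = Z \left(4 - 5\right) Z Z = Z \left(- Z\right) Z = - Z^{2} Z = - Z^{3}$)
$a{\left(s,U \right)} = \frac{16}{91} - \frac{1}{s^{2}}$ ($a{\left(s,U \right)} = \frac{s}{\left(-1\right) s^{3}} + \frac{16}{91} = s \left(- \frac{1}{s^{3}}\right) + 16 \cdot \frac{1}{91} = - \frac{1}{s^{2}} + \frac{16}{91} = \frac{16}{91} - \frac{1}{s^{2}}$)
$\frac{1}{a{\left(-129,r{\left(18,9 \right)} \right)}} = \frac{1}{\frac{16}{91} - \frac{1}{16641}} = \frac{1}{\frac{266165}{1514331}} = \frac{1514331}{266165}$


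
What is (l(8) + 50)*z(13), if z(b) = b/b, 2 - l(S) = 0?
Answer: 52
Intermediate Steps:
l(S) = 2 (l(S) = 2 - 1*0 = 2 + 0 = 2)
z(b) = 1
(l(8) + 50)*z(13) = (2 + 50)*1 = 52*1 = 52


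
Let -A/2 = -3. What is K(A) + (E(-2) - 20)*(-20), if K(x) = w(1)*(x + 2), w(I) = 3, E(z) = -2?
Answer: 464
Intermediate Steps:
A = 6 (A = -2*(-3) = 6)
K(x) = 6 + 3*x (K(x) = 3*(x + 2) = 3*(2 + x) = 6 + 3*x)
K(A) + (E(-2) - 20)*(-20) = (6 + 3*6) + (-2 - 20)*(-20) = (6 + 18) - 22*(-20) = 24 + 440 = 464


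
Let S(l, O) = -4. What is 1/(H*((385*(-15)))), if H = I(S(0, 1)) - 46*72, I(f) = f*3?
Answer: 1/19196100 ≈ 5.2094e-8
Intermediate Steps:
I(f) = 3*f
H = -3324 (H = 3*(-4) - 46*72 = -12 - 3312 = -3324)
1/(H*((385*(-15)))) = 1/((-3324)*((385*(-15)))) = -1/3324/(-5775) = -1/3324*(-1/5775) = 1/19196100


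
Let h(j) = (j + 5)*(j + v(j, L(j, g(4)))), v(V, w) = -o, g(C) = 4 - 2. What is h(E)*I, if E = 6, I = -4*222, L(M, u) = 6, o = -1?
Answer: -68376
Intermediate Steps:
g(C) = 2
I = -888
v(V, w) = 1 (v(V, w) = -1*(-1) = 1)
h(j) = (1 + j)*(5 + j) (h(j) = (j + 5)*(j + 1) = (5 + j)*(1 + j) = (1 + j)*(5 + j))
h(E)*I = (5 + 6**2 + 6*6)*(-888) = (5 + 36 + 36)*(-888) = 77*(-888) = -68376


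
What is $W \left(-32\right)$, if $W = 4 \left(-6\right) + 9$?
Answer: $480$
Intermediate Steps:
$W = -15$ ($W = -24 + 9 = -15$)
$W \left(-32\right) = \left(-15\right) \left(-32\right) = 480$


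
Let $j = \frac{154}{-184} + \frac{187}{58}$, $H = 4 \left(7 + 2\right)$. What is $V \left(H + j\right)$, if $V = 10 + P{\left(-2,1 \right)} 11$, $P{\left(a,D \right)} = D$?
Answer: $\frac{2150757}{2668} \approx 806.13$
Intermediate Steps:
$H = 36$ ($H = 4 \cdot 9 = 36$)
$j = \frac{6369}{2668}$ ($j = 154 \left(- \frac{1}{184}\right) + 187 \cdot \frac{1}{58} = - \frac{77}{92} + \frac{187}{58} = \frac{6369}{2668} \approx 2.3872$)
$V = 21$ ($V = 10 + 1 \cdot 11 = 10 + 11 = 21$)
$V \left(H + j\right) = 21 \left(36 + \frac{6369}{2668}\right) = 21 \cdot \frac{102417}{2668} = \frac{2150757}{2668}$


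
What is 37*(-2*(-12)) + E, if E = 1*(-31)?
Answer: 857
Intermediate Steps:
E = -31
37*(-2*(-12)) + E = 37*(-2*(-12)) - 31 = 37*24 - 31 = 888 - 31 = 857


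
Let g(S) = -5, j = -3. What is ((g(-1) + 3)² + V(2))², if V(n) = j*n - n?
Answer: 16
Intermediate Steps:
V(n) = -4*n (V(n) = -3*n - n = -4*n)
((g(-1) + 3)² + V(2))² = ((-5 + 3)² - 4*2)² = ((-2)² - 8)² = (4 - 8)² = (-4)² = 16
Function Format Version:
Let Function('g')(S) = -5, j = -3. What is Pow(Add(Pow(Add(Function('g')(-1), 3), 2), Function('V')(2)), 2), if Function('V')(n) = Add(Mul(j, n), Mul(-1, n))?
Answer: 16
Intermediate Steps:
Function('V')(n) = Mul(-4, n) (Function('V')(n) = Add(Mul(-3, n), Mul(-1, n)) = Mul(-4, n))
Pow(Add(Pow(Add(Function('g')(-1), 3), 2), Function('V')(2)), 2) = Pow(Add(Pow(Add(-5, 3), 2), Mul(-4, 2)), 2) = Pow(Add(Pow(-2, 2), -8), 2) = Pow(Add(4, -8), 2) = Pow(-4, 2) = 16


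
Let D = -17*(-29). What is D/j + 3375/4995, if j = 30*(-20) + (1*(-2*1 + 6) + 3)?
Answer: -3416/21941 ≈ -0.15569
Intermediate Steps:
D = 493
j = -593 (j = -600 + (1*(-2 + 6) + 3) = -600 + (1*4 + 3) = -600 + (4 + 3) = -600 + 7 = -593)
D/j + 3375/4995 = 493/(-593) + 3375/4995 = 493*(-1/593) + 3375*(1/4995) = -493/593 + 25/37 = -3416/21941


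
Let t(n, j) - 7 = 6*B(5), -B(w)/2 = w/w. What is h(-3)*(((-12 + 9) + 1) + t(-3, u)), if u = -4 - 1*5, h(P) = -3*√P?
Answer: 21*I*√3 ≈ 36.373*I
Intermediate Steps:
B(w) = -2 (B(w) = -2*w/w = -2*1 = -2)
u = -9 (u = -4 - 5 = -9)
t(n, j) = -5 (t(n, j) = 7 + 6*(-2) = 7 - 12 = -5)
h(-3)*(((-12 + 9) + 1) + t(-3, u)) = (-3*I*√3)*(((-12 + 9) + 1) - 5) = (-3*I*√3)*((-3 + 1) - 5) = (-3*I*√3)*(-2 - 5) = -3*I*√3*(-7) = 21*I*√3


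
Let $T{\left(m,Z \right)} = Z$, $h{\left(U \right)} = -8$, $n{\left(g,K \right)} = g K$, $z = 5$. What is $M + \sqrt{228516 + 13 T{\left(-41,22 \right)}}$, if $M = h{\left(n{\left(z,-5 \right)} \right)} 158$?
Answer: $-1264 + \sqrt{228802} \approx -785.67$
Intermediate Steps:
$n{\left(g,K \right)} = K g$
$M = -1264$ ($M = \left(-8\right) 158 = -1264$)
$M + \sqrt{228516 + 13 T{\left(-41,22 \right)}} = -1264 + \sqrt{228516 + 13 \cdot 22} = -1264 + \sqrt{228516 + 286} = -1264 + \sqrt{228802}$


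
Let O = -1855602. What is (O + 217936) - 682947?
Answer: -2320613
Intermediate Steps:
(O + 217936) - 682947 = (-1855602 + 217936) - 682947 = -1637666 - 682947 = -2320613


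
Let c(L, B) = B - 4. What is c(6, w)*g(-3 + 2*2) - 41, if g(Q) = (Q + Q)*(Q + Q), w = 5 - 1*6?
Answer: -61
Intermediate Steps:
w = -1 (w = 5 - 6 = -1)
g(Q) = 4*Q² (g(Q) = (2*Q)*(2*Q) = 4*Q²)
c(L, B) = -4 + B
c(6, w)*g(-3 + 2*2) - 41 = (-4 - 1)*(4*(-3 + 2*2)²) - 41 = -20*(-3 + 4)² - 41 = -20*1² - 41 = -20 - 41 = -61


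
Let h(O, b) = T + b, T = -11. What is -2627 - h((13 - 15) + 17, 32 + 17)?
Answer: -2665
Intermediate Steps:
h(O, b) = -11 + b
-2627 - h((13 - 15) + 17, 32 + 17) = -2627 - (-11 + (32 + 17)) = -2627 - (-11 + 49) = -2627 - 1*38 = -2627 - 38 = -2665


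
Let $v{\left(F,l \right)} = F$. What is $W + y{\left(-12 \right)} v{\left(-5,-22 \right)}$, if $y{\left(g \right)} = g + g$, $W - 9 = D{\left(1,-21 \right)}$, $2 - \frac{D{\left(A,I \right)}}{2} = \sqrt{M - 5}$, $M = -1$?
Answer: $133 - 2 i \sqrt{6} \approx 133.0 - 4.899 i$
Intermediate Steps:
$D{\left(A,I \right)} = 4 - 2 i \sqrt{6}$ ($D{\left(A,I \right)} = 4 - 2 \sqrt{-1 - 5} = 4 - 2 \sqrt{-6} = 4 - 2 i \sqrt{6}$)
$W = 13 - 2 i \sqrt{6}$ ($W = 9 + \left(4 - 2 i \sqrt{6}\right) = 13 - 2 i \sqrt{6} \approx 13.0 - 4.899 i$)
$y{\left(g \right)} = 2 g$
$W + y{\left(-12 \right)} v{\left(-5,-22 \right)} = \left(13 - 2 i \sqrt{6}\right) + 2 \left(-12\right) \left(-5\right) = \left(13 - 2 i \sqrt{6}\right) - -120 = \left(13 - 2 i \sqrt{6}\right) + 120 = 133 - 2 i \sqrt{6}$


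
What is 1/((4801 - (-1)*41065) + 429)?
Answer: 1/46295 ≈ 2.1601e-5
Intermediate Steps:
1/((4801 - (-1)*41065) + 429) = 1/((4801 - 1*(-41065)) + 429) = 1/((4801 + 41065) + 429) = 1/(45866 + 429) = 1/46295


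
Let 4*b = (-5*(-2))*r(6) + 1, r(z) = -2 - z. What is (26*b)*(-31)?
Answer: 31837/2 ≈ 15919.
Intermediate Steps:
b = -79/4 (b = ((-5*(-2))*(-2 - 1*6) + 1)/4 = (10*(-2 - 6) + 1)/4 = (10*(-8) + 1)/4 = (-80 + 1)/4 = (¼)*(-79) = -79/4 ≈ -19.750)
(26*b)*(-31) = (26*(-79/4))*(-31) = -1027/2*(-31) = 31837/2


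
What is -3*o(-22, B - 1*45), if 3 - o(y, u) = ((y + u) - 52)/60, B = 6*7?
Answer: -257/20 ≈ -12.850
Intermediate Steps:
B = 42
o(y, u) = 58/15 - u/60 - y/60 (o(y, u) = 3 - ((y + u) - 52)/60 = 3 - ((u + y) - 52)/60 = 3 - (-52 + u + y)/60 = 3 - (-13/15 + u/60 + y/60) = 3 + (13/15 - u/60 - y/60) = 58/15 - u/60 - y/60)
-3*o(-22, B - 1*45) = -3*(58/15 - (42 - 1*45)/60 - 1/60*(-22)) = -3*(58/15 - (42 - 45)/60 + 11/30) = -3*(58/15 - 1/60*(-3) + 11/30) = -3*(58/15 + 1/20 + 11/30) = -3*257/60 = -257/20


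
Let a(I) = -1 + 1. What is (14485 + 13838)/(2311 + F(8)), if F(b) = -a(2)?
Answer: 28323/2311 ≈ 12.256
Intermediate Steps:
a(I) = 0
F(b) = 0 (F(b) = -1*0 = 0)
(14485 + 13838)/(2311 + F(8)) = (14485 + 13838)/(2311 + 0) = 28323/2311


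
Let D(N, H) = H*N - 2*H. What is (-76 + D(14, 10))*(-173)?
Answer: -7612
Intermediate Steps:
D(N, H) = -2*H + H*N
(-76 + D(14, 10))*(-173) = (-76 + 10*(-2 + 14))*(-173) = (-76 + 10*12)*(-173) = (-76 + 120)*(-173) = 44*(-173) = -7612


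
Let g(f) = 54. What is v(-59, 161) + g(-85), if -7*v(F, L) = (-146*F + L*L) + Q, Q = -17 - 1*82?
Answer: -34058/7 ≈ -4865.4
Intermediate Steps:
Q = -99 (Q = -17 - 82 = -99)
v(F, L) = 99/7 - L**2/7 + 146*F/7 (v(F, L) = -((-146*F + L*L) - 99)/7 = -((-146*F + L**2) - 99)/7 = -((L**2 - 146*F) - 99)/7 = -(-99 + L**2 - 146*F)/7 = 99/7 - L**2/7 + 146*F/7)
v(-59, 161) + g(-85) = (99/7 - 1/7*161**2 + (146/7)*(-59)) + 54 = (99/7 - 1/7*25921 - 8614/7) + 54 = (99/7 - 3703 - 8614/7) + 54 = -34436/7 + 54 = -34058/7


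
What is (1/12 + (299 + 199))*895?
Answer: 5349415/12 ≈ 4.4578e+5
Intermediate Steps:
(1/12 + (299 + 199))*895 = (1/12 + 498)*895 = (5977/12)*895 = 5349415/12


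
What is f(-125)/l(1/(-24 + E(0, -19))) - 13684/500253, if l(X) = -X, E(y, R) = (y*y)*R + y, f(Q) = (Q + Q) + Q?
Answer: -4502290684/500253 ≈ -9000.0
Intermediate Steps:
f(Q) = 3*Q (f(Q) = 2*Q + Q = 3*Q)
E(y, R) = y + R*y**2 (E(y, R) = y**2*R + y = R*y**2 + y = y + R*y**2)
f(-125)/l(1/(-24 + E(0, -19))) - 13684/500253 = (3*(-125))/((-1/(-24 + 0*(1 - 19*0)))) - 13684/500253 = -(9000 + 0*(1 + 0)) - 13684*1/500253 = -375/((-1/(-24 + 0*1))) - 13684/500253 = -375/((-1/(-24 + 0))) - 13684/500253 = -375/((-1/(-24))) - 13684/500253 = -375/((-1*(-1/24))) - 13684/500253 = -375/1/24 - 13684/500253 = -375*24 - 13684/500253 = -9000 - 13684/500253 = -4502290684/500253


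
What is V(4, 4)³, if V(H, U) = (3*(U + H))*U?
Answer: 884736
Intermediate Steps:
V(H, U) = U*(3*H + 3*U) (V(H, U) = (3*(H + U))*U = (3*H + 3*U)*U = U*(3*H + 3*U))
V(4, 4)³ = (3*4*(4 + 4))³ = (3*4*8)³ = 96³ = 884736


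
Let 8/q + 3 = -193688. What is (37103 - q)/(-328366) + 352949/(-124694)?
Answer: -5836053782175352/1982682573086191 ≈ -2.9435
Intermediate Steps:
q = -8/193691 (q = 8/(-3 - 193688) = 8/(-193691) = 8*(-1/193691) = -8/193691 ≈ -4.1303e-5)
(37103 - q)/(-328366) + 352949/(-124694) = (37103 - 1*(-8/193691))/(-328366) + 352949/(-124694) = (37103 + 8/193691)*(-1/328366) + 352949*(-1/124694) = (7186517181/193691)*(-1/328366) - 352949/124694 = -7186517181/63601538906 - 352949/124694 = -5836053782175352/1982682573086191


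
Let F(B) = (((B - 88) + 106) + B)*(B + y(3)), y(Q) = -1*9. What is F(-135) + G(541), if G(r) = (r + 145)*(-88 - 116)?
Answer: -103656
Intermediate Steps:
G(r) = -29580 - 204*r (G(r) = (145 + r)*(-204) = -29580 - 204*r)
y(Q) = -9
F(B) = (-9 + B)*(18 + 2*B) (F(B) = (((B - 88) + 106) + B)*(B - 9) = (((-88 + B) + 106) + B)*(-9 + B) = ((18 + B) + B)*(-9 + B) = (18 + 2*B)*(-9 + B) = (-9 + B)*(18 + 2*B))
F(-135) + G(541) = (-162 + 2*(-135)**2) + (-29580 - 204*541) = (-162 + 2*18225) + (-29580 - 110364) = (-162 + 36450) - 139944 = 36288 - 139944 = -103656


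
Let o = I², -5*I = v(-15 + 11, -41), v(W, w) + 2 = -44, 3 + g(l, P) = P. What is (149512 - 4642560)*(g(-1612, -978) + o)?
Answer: 100684712632/25 ≈ 4.0274e+9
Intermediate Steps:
g(l, P) = -3 + P
v(W, w) = -46 (v(W, w) = -2 - 44 = -46)
I = 46/5 (I = -⅕*(-46) = 46/5 ≈ 9.2000)
o = 2116/25 (o = (46/5)² = 2116/25 ≈ 84.640)
(149512 - 4642560)*(g(-1612, -978) + o) = (149512 - 4642560)*((-3 - 978) + 2116/25) = -4493048*(-981 + 2116/25) = -4493048*(-22409/25) = 100684712632/25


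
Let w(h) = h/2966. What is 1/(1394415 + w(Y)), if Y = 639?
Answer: 2966/4135835529 ≈ 7.1715e-7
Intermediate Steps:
w(h) = h/2966 (w(h) = h*(1/2966) = h/2966)
1/(1394415 + w(Y)) = 1/(1394415 + (1/2966)*639) = 1/(1394415 + 639/2966) = 1/(4135835529/2966) = 2966/4135835529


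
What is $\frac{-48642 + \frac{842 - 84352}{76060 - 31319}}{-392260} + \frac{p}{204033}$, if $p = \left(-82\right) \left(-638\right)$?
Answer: $\frac{340550910775804}{895200126023445} \approx 0.38042$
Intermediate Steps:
$p = 52316$
$\frac{-48642 + \frac{842 - 84352}{76060 - 31319}}{-392260} + \frac{p}{204033} = \frac{-48642 + \frac{842 - 84352}{76060 - 31319}}{-392260} + \frac{52316}{204033} = \left(-48642 - \frac{83510}{44741}\right) \left(- \frac{1}{392260}\right) + 52316 \cdot \frac{1}{204033} = \left(-48642 - \frac{83510}{44741}\right) \left(- \frac{1}{392260}\right) + \frac{52316}{204033} = \left(- \frac{2176375232}{44741}\right) \left(- \frac{1}{392260}\right) + \frac{52316}{204033} = \frac{544093808}{4387526165} + \frac{52316}{204033} = \frac{340550910775804}{895200126023445}$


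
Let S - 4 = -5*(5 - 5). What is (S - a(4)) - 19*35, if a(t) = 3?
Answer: -664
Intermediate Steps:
S = 4 (S = 4 - 5*(5 - 5) = 4 - 5*0 = 4 + 0 = 4)
(S - a(4)) - 19*35 = (4 - 1*3) - 19*35 = (4 - 3) - 665 = 1 - 665 = -664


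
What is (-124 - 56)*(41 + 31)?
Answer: -12960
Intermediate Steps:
(-124 - 56)*(41 + 31) = -180*72 = -12960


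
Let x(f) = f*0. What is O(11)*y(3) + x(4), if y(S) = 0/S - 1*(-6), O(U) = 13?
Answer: 78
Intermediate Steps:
x(f) = 0
y(S) = 6 (y(S) = 0 + 6 = 6)
O(11)*y(3) + x(4) = 13*6 + 0 = 78 + 0 = 78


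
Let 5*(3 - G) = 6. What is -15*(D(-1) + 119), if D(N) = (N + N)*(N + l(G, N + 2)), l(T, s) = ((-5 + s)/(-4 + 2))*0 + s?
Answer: -1785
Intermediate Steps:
G = 9/5 (G = 3 - ⅕*6 = 3 - 6/5 = 9/5 ≈ 1.8000)
l(T, s) = s (l(T, s) = ((-5 + s)/(-2))*0 + s = ((-5 + s)*(-½))*0 + s = (5/2 - s/2)*0 + s = 0 + s = s)
D(N) = 2*N*(2 + 2*N) (D(N) = (N + N)*(N + (N + 2)) = (2*N)*(N + (2 + N)) = (2*N)*(2 + 2*N) = 2*N*(2 + 2*N))
-15*(D(-1) + 119) = -15*(4*(-1)*(1 - 1) + 119) = -15*(4*(-1)*0 + 119) = -15*(0 + 119) = -15*119 = -1785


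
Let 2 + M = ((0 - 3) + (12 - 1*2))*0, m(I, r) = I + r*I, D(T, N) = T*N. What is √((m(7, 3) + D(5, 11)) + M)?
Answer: 9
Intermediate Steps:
D(T, N) = N*T
m(I, r) = I + I*r
M = -2 (M = -2 + ((0 - 3) + (12 - 1*2))*0 = -2 + (-3 + (12 - 2))*0 = -2 + (-3 + 10)*0 = -2 + 7*0 = -2 + 0 = -2)
√((m(7, 3) + D(5, 11)) + M) = √((7*(1 + 3) + 11*5) - 2) = √((7*4 + 55) - 2) = √((28 + 55) - 2) = √(83 - 2) = √81 = 9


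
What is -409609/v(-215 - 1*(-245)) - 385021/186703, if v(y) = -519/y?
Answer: 764685682637/32299619 ≈ 23675.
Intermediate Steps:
-409609/v(-215 - 1*(-245)) - 385021/186703 = -409609/((-519/(-215 - 1*(-245)))) - 385021/186703 = -409609/((-519/(-215 + 245))) - 385021*1/186703 = -409609/((-519/30)) - 385021/186703 = -409609/((-519*1/30)) - 385021/186703 = -409609/(-173/10) - 385021/186703 = -409609*(-10/173) - 385021/186703 = 4096090/173 - 385021/186703 = 764685682637/32299619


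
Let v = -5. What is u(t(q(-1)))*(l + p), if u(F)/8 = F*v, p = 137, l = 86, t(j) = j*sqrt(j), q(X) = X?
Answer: 8920*I ≈ 8920.0*I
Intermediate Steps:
t(j) = j**(3/2)
u(F) = -40*F (u(F) = 8*(F*(-5)) = 8*(-5*F) = -40*F)
u(t(q(-1)))*(l + p) = (-(-40)*I)*(86 + 137) = -(-40)*I*223 = (40*I)*223 = 8920*I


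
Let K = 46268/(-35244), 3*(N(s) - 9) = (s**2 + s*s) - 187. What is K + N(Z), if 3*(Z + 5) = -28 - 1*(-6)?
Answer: 1236041/26433 ≈ 46.761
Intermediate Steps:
Z = -37/3 (Z = -5 + (-28 - 1*(-6))/3 = -5 + (-28 + 6)/3 = -5 + (1/3)*(-22) = -5 - 22/3 = -37/3 ≈ -12.333)
N(s) = -160/3 + 2*s**2/3 (N(s) = 9 + ((s**2 + s*s) - 187)/3 = 9 + ((s**2 + s**2) - 187)/3 = 9 + (2*s**2 - 187)/3 = 9 + (-187 + 2*s**2)/3 = 9 + (-187/3 + 2*s**2/3) = -160/3 + 2*s**2/3)
K = -11567/8811 (K = 46268*(-1/35244) = -11567/8811 ≈ -1.3128)
K + N(Z) = -11567/8811 + (-160/3 + 2*(-37/3)**2/3) = -11567/8811 + (-160/3 + (2/3)*(1369/9)) = -11567/8811 + (-160/3 + 2738/27) = -11567/8811 + 1298/27 = 1236041/26433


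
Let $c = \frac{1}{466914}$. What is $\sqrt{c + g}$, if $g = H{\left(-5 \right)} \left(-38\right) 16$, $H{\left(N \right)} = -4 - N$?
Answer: $\frac{i \sqrt{132549279037854}}{466914} \approx 24.658 i$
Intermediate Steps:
$g = -608$ ($g = \left(-4 - -5\right) \left(-38\right) 16 = \left(-4 + 5\right) \left(-38\right) 16 = 1 \left(-38\right) 16 = \left(-38\right) 16 = -608$)
$c = \frac{1}{466914} \approx 2.1417 \cdot 10^{-6}$
$\sqrt{c + g} = \sqrt{\frac{1}{466914} - 608} = \sqrt{- \frac{283883711}{466914}} = \frac{i \sqrt{132549279037854}}{466914}$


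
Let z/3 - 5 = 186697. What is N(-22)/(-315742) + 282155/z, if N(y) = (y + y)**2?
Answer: 44001909397/88424494326 ≈ 0.49762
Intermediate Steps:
z = 560106 (z = 15 + 3*186697 = 15 + 560091 = 560106)
N(y) = 4*y**2 (N(y) = (2*y)**2 = 4*y**2)
N(-22)/(-315742) + 282155/z = (4*(-22)**2)/(-315742) + 282155/560106 = (4*484)*(-1/315742) + 282155*(1/560106) = 1936*(-1/315742) + 282155/560106 = -968/157871 + 282155/560106 = 44001909397/88424494326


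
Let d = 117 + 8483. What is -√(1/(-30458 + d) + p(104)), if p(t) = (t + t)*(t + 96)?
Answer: -√19875322000542/21858 ≈ -203.96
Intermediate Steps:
d = 8600
p(t) = 2*t*(96 + t) (p(t) = (2*t)*(96 + t) = 2*t*(96 + t))
-√(1/(-30458 + d) + p(104)) = -√(1/(-30458 + 8600) + 2*104*(96 + 104)) = -√(1/(-21858) + 2*104*200) = -√(-1/21858 + 41600) = -√(909292799/21858) = -√19875322000542/21858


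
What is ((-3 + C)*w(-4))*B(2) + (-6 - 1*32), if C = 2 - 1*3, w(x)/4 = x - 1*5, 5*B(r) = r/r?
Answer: -46/5 ≈ -9.2000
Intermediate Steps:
B(r) = 1/5 (B(r) = (r/r)/5 = (1/5)*1 = 1/5)
w(x) = -20 + 4*x (w(x) = 4*(x - 1*5) = 4*(x - 5) = 4*(-5 + x) = -20 + 4*x)
C = -1 (C = 2 - 3 = -1)
((-3 + C)*w(-4))*B(2) + (-6 - 1*32) = ((-3 - 1)*(-20 + 4*(-4)))*(1/5) + (-6 - 1*32) = -4*(-20 - 16)*(1/5) + (-6 - 32) = -4*(-36)*(1/5) - 38 = 144*(1/5) - 38 = 144/5 - 38 = -46/5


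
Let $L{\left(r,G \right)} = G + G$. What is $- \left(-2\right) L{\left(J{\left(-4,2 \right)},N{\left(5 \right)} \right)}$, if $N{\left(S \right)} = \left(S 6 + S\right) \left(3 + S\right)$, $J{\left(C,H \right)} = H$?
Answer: $1120$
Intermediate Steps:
$N{\left(S \right)} = 7 S \left(3 + S\right)$ ($N{\left(S \right)} = \left(6 S + S\right) \left(3 + S\right) = 7 S \left(3 + S\right)$)
$L{\left(r,G \right)} = 2 G$
$- \left(-2\right) L{\left(J{\left(-4,2 \right)},N{\left(5 \right)} \right)} = - \left(-2\right) 2 \cdot 7 \cdot 5 \left(3 + 5\right) = - \left(-2\right) 2 \cdot 7 \cdot 5 \cdot 8 = - \left(-2\right) 2 \cdot 280 = - \left(-2\right) 560 = \left(-1\right) \left(-1120\right) = 1120$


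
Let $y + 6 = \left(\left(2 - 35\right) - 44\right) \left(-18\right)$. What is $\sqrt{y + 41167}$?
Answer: $\sqrt{42547} \approx 206.27$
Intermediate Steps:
$y = 1380$ ($y = -6 + \left(\left(2 - 35\right) - 44\right) \left(-18\right) = -6 + \left(-33 - 44\right) \left(-18\right) = -6 - -1386 = -6 + 1386 = 1380$)
$\sqrt{y + 41167} = \sqrt{1380 + 41167} = \sqrt{42547}$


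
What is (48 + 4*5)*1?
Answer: 68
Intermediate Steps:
(48 + 4*5)*1 = (48 + 20)*1 = 68*1 = 68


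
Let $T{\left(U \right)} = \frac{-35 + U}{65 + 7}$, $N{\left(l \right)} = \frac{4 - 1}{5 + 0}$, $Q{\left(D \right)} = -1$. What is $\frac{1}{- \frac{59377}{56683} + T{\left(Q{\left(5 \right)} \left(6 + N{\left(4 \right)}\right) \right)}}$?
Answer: $- \frac{2550735}{4145723} \approx -0.61527$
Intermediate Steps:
$N{\left(l \right)} = \frac{3}{5}$
$T{\left(U \right)} = - \frac{35}{72} + \frac{U}{72}$ ($T{\left(U \right)} = \frac{-35 + U}{72} = \left(-35 + U\right) \frac{1}{72} = - \frac{35}{72} + \frac{U}{72}$)
$\frac{1}{- \frac{59377}{56683} + T{\left(Q{\left(5 \right)} \left(6 + N{\left(4 \right)}\right) \right)}} = \frac{1}{- \frac{59377}{56683} - \left(\frac{35}{72} - \frac{\left(-1\right) \left(6 + \frac{3}{5}\right)}{72}\right)} = \frac{1}{\left(-59377\right) \frac{1}{56683} - \left(\frac{35}{72} - \frac{\left(-1\right) \frac{33}{5}}{72}\right)} = \frac{1}{- \frac{59377}{56683} + \left(- \frac{35}{72} + \frac{1}{72} \left(- \frac{33}{5}\right)\right)} = \frac{1}{- \frac{59377}{56683} - \frac{26}{45}} = \frac{1}{- \frac{4145723}{2550735}} = - \frac{2550735}{4145723}$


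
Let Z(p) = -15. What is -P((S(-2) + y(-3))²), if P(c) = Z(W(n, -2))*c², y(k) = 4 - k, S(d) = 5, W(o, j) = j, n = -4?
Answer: 311040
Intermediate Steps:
P(c) = -15*c²
-P((S(-2) + y(-3))²) = -(-15)*((5 + (4 - 1*(-3)))²)² = -(-15)*((5 + (4 + 3))²)² = -(-15)*((5 + 7)²)² = -(-15)*(12²)² = -(-15)*144² = -(-15)*20736 = -1*(-311040) = 311040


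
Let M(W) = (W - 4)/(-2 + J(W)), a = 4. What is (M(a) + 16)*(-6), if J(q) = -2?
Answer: -96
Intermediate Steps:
M(W) = 1 - W/4 (M(W) = (W - 4)/(-2 - 2) = (-4 + W)/(-4) = (-4 + W)*(-1/4) = 1 - W/4)
(M(a) + 16)*(-6) = ((1 - 1/4*4) + 16)*(-6) = ((1 - 1) + 16)*(-6) = (0 + 16)*(-6) = 16*(-6) = -96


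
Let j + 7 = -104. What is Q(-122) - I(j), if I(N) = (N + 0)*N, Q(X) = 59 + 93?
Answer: -12169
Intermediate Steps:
Q(X) = 152
j = -111 (j = -7 - 104 = -111)
I(N) = N² (I(N) = N*N = N²)
Q(-122) - I(j) = 152 - 1*(-111)² = 152 - 1*12321 = 152 - 12321 = -12169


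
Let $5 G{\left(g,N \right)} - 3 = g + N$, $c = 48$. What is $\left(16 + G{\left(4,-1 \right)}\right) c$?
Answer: $\frac{4128}{5} \approx 825.6$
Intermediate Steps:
$G{\left(g,N \right)} = \frac{3}{5} + \frac{N}{5} + \frac{g}{5}$ ($G{\left(g,N \right)} = \frac{3}{5} + \frac{g + N}{5} = \frac{3}{5} + \frac{N + g}{5} = \frac{3}{5} + \left(\frac{N}{5} + \frac{g}{5}\right) = \frac{3}{5} + \frac{N}{5} + \frac{g}{5}$)
$\left(16 + G{\left(4,-1 \right)}\right) c = \left(16 + \left(\frac{3}{5} + \frac{1}{5} \left(-1\right) + \frac{1}{5} \cdot 4\right)\right) 48 = \left(16 + \left(\frac{3}{5} - \frac{1}{5} + \frac{4}{5}\right)\right) 48 = \left(16 + \frac{6}{5}\right) 48 = \frac{86}{5} \cdot 48 = \frac{4128}{5}$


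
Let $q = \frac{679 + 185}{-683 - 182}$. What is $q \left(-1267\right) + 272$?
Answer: $\frac{1329968}{865} \approx 1537.5$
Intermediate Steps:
$q = - \frac{864}{865}$ ($q = \frac{864}{-865} = 864 \left(- \frac{1}{865}\right) = - \frac{864}{865} \approx -0.99884$)
$q \left(-1267\right) + 272 = \left(- \frac{864}{865}\right) \left(-1267\right) + 272 = \frac{1094688}{865} + 272 = \frac{1329968}{865}$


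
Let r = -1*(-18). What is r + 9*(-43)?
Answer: -369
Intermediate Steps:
r = 18
r + 9*(-43) = 18 + 9*(-43) = 18 - 387 = -369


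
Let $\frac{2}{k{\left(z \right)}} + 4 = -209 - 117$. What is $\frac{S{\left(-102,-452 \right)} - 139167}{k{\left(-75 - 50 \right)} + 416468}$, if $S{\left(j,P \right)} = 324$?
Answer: $- \frac{22909095}{68717219} \approx -0.33338$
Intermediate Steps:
$k{\left(z \right)} = - \frac{1}{165}$ ($k{\left(z \right)} = \frac{2}{-4 - 326} = \frac{2}{-330} = 2 \left(- \frac{1}{330}\right) = - \frac{1}{165}$)
$\frac{S{\left(-102,-452 \right)} - 139167}{k{\left(-75 - 50 \right)} + 416468} = \frac{324 - 139167}{- \frac{1}{165} + 416468} = - \frac{138843}{\frac{68717219}{165}} = \left(-138843\right) \frac{165}{68717219} = - \frac{22909095}{68717219}$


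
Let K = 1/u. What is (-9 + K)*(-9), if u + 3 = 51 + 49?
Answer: 7848/97 ≈ 80.907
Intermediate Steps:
u = 97 (u = -3 + (51 + 49) = -3 + 100 = 97)
K = 1/97 ≈ 0.010309
(-9 + K)*(-9) = (-9 + 1/97)*(-9) = -872/97*(-9) = 7848/97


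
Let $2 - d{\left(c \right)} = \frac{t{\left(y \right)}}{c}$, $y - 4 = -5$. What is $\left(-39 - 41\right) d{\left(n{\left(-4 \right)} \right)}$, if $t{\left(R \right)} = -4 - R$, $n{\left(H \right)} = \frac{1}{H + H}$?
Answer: $1760$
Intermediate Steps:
$y = -1$ ($y = 4 - 5 = -1$)
$n{\left(H \right)} = \frac{1}{2 H}$
$d{\left(c \right)} = 2 + \frac{3}{c}$ ($d{\left(c \right)} = 2 - \frac{-4 - -1}{c} = 2 - \frac{-4 + 1}{c} = 2 - - \frac{3}{c} = 2 + \frac{3}{c}$)
$\left(-39 - 41\right) d{\left(n{\left(-4 \right)} \right)} = \left(-39 - 41\right) \left(2 + \frac{3}{\frac{1}{2} \frac{1}{-4}}\right) = - 80 \left(2 + \frac{3}{\frac{1}{2} \left(- \frac{1}{4}\right)}\right) = - 80 \left(2 + \frac{3}{- \frac{1}{8}}\right) = - 80 \left(2 + 3 \left(-8\right)\right) = - 80 \left(2 - 24\right) = \left(-80\right) \left(-22\right) = 1760$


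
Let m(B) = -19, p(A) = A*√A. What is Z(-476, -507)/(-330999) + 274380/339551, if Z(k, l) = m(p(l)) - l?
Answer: 90653804732/112391041449 ≈ 0.80659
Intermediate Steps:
p(A) = A^(3/2)
Z(k, l) = -19 - l
Z(-476, -507)/(-330999) + 274380/339551 = (-19 - 1*(-507))/(-330999) + 274380/339551 = (-19 + 507)*(-1/330999) + 274380*(1/339551) = 488*(-1/330999) + 274380/339551 = -488/330999 + 274380/339551 = 90653804732/112391041449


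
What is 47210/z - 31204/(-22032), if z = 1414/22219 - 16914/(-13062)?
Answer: 12578491768632679/361950723612 ≈ 34752.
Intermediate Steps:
z = 65713639/48370763 (z = 1414*(1/22219) - 16914*(-1/13062) = 1414/22219 + 2819/2177 = 65713639/48370763 ≈ 1.3585)
47210/z - 31204/(-22032) = 47210/(65713639/48370763) - 31204/(-22032) = 47210*(48370763/65713639) - 31204*(-1/22032) = 2283583721230/65713639 + 7801/5508 = 12578491768632679/361950723612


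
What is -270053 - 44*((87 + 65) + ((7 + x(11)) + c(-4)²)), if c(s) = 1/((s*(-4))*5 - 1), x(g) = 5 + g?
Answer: -1733456517/6241 ≈ -2.7775e+5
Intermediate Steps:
c(s) = 1/(-1 - 20*s) (c(s) = 1/(-4*s*5 - 1) = 1/(-20*s - 1) = 1/(-1 - 20*s))
-270053 - 44*((87 + 65) + ((7 + x(11)) + c(-4)²)) = -270053 - 44*((87 + 65) + ((7 + (5 + 11)) + (-1/(1 + 20*(-4)))²)) = -270053 - 44*(152 + ((7 + 16) + (-1/(1 - 80))²)) = -270053 - 44*(152 + (23 + (-1/(-79))²)) = -270053 - 44*(152 + (23 + (-1*(-1/79))²)) = -270053 - 44*(152 + (23 + (1/79)²)) = -270053 - 44*(152 + (23 + 1/6241)) = -270053 - 44*(152 + 143544/6241) = -270053 - 44*1092176/6241 = -270053 - 48055744/6241 = -1733456517/6241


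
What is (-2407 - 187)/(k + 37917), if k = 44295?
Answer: -1297/41106 ≈ -0.031553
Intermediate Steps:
(-2407 - 187)/(k + 37917) = (-2407 - 187)/(44295 + 37917) = -2594/82212 = -2594*1/82212 = -1297/41106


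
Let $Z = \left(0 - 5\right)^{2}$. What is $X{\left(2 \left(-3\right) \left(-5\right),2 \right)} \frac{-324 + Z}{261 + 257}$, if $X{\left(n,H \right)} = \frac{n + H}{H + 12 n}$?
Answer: $- \frac{2392}{46879} \approx -0.051025$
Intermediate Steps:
$Z = 25$ ($Z = \left(-5\right)^{2} = 25$)
$X{\left(n,H \right)} = \frac{H + n}{H + 12 n}$
$X{\left(2 \left(-3\right) \left(-5\right),2 \right)} \frac{-324 + Z}{261 + 257} = \frac{2 + 2 \left(-3\right) \left(-5\right)}{2 + 12 \cdot 2 \left(-3\right) \left(-5\right)} \frac{-324 + 25}{261 + 257} = \frac{2 - -30}{2 + 12 \left(\left(-6\right) \left(-5\right)\right)} \left(- \frac{299}{518}\right) = \frac{2 + 30}{2 + 12 \cdot 30} \left(\left(-299\right) \frac{1}{518}\right) = \frac{1}{2 + 360} \cdot 32 \left(- \frac{299}{518}\right) = \frac{1}{362} \cdot 32 \left(- \frac{299}{518}\right) = \frac{16}{181} \left(- \frac{299}{518}\right) = - \frac{2392}{46879}$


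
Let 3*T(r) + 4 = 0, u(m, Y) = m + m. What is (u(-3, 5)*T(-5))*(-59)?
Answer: -472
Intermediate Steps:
u(m, Y) = 2*m
T(r) = -4/3 (T(r) = -4/3 + (1/3)*0 = -4/3 + 0 = -4/3)
(u(-3, 5)*T(-5))*(-59) = ((2*(-3))*(-4/3))*(-59) = -6*(-4/3)*(-59) = 8*(-59) = -472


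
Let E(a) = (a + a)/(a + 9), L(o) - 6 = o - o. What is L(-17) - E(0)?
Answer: 6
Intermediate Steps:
L(o) = 6 (L(o) = 6 + (o - o) = 6 + 0 = 6)
E(a) = 2*a/(9 + a) (E(a) = (2*a)/(9 + a) = 2*a/(9 + a))
L(-17) - E(0) = 6 - 2*0/(9 + 0) = 6 - 2*0/9 = 6 - 1*0 = 6 + 0 = 6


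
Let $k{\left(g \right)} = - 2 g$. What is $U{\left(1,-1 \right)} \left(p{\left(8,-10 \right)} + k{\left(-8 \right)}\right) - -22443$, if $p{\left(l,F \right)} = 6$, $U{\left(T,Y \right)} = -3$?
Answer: $22377$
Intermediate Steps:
$U{\left(1,-1 \right)} \left(p{\left(8,-10 \right)} + k{\left(-8 \right)}\right) - -22443 = - 3 \left(6 - -16\right) - -22443 = - 3 \left(6 + 16\right) + 22443 = \left(-3\right) 22 + 22443 = -66 + 22443 = 22377$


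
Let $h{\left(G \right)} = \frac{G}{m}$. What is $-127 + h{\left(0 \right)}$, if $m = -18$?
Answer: $-127$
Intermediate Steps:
$h{\left(G \right)} = - \frac{G}{18}$ ($h{\left(G \right)} = \frac{G}{-18} = G \left(- \frac{1}{18}\right) = - \frac{G}{18}$)
$-127 + h{\left(0 \right)} = -127 - 0 = -127 + 0 = -127$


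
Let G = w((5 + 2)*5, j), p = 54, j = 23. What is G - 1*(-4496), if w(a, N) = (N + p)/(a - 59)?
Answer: 107827/24 ≈ 4492.8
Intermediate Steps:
w(a, N) = (54 + N)/(-59 + a) (w(a, N) = (N + 54)/(a - 59) = (54 + N)/(-59 + a))
G = -77/24 (G = (54 + 23)/(-59 + (5 + 2)*5) = 77/(-59 + 7*5) = 77/(-59 + 35) = 77/(-24) = -1/24*77 = -77/24 ≈ -3.2083)
G - 1*(-4496) = -77/24 - 1*(-4496) = -77/24 + 4496 = 107827/24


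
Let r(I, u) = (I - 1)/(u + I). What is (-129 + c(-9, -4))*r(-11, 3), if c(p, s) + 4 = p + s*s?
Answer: -189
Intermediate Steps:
c(p, s) = -4 + p + s² (c(p, s) = -4 + (p + s*s) = -4 + (p + s²) = -4 + p + s²)
r(I, u) = (-1 + I)/(I + u)
(-129 + c(-9, -4))*r(-11, 3) = (-129 + (-4 - 9 + (-4)²))*((-1 - 11)/(-11 + 3)) = (-129 + (-4 - 9 + 16))*(-12/(-8)) = (-129 + 3)*(-⅛*(-12)) = -126*3/2 = -189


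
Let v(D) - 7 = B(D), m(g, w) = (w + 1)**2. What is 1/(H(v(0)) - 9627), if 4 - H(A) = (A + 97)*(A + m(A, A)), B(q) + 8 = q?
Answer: -1/9527 ≈ -0.00010496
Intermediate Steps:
m(g, w) = (1 + w)**2
B(q) = -8 + q
v(D) = -1 + D (v(D) = 7 + (-8 + D) = -1 + D)
H(A) = 4 - (97 + A)*(A + (1 + A)**2) (H(A) = 4 - (A + 97)*(A + (1 + A)**2) = 4 - (97 + A)*(A + (1 + A)**2))
1/(H(v(0)) - 9627) = 1/((-93 - (-1 + 0)**3 - 292*(-1 + 0) - 100*(-1 + 0)**2) - 9627) = 1/((-93 - 1*(-1)**3 - 292*(-1) - 100*(-1)**2) - 9627) = 1/((-93 - 1*(-1) + 292 - 100*1) - 9627) = 1/((-93 + 1 + 292 - 100) - 9627) = 1/(100 - 9627) = 1/(-9527) = -1/9527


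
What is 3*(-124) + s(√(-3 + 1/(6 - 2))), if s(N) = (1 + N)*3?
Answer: -369 + 3*I*√11/2 ≈ -369.0 + 4.9749*I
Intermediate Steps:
s(N) = 3 + 3*N
3*(-124) + s(√(-3 + 1/(6 - 2))) = 3*(-124) + (3 + 3*√(-3 + 1/(6 - 2))) = -372 + (3 + 3*√(-3 + 1/4)) = -372 + (3 + 3*√(-3 + ¼)) = -372 + (3 + 3*√(-11/4)) = -372 + (3 + 3*(I*√11/2)) = -372 + (3 + 3*I*√11/2) = -369 + 3*I*√11/2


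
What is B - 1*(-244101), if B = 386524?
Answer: 630625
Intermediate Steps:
B - 1*(-244101) = 386524 - 1*(-244101) = 386524 + 244101 = 630625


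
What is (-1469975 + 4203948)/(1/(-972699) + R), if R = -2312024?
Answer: -2659332803127/2248903432777 ≈ -1.1825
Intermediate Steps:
(-1469975 + 4203948)/(1/(-972699) + R) = (-1469975 + 4203948)/(1/(-972699) - 2312024) = 2733973/(-1/972699 - 2312024) = 2733973/(-2248903432777/972699) = 2733973*(-972699/2248903432777) = -2659332803127/2248903432777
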